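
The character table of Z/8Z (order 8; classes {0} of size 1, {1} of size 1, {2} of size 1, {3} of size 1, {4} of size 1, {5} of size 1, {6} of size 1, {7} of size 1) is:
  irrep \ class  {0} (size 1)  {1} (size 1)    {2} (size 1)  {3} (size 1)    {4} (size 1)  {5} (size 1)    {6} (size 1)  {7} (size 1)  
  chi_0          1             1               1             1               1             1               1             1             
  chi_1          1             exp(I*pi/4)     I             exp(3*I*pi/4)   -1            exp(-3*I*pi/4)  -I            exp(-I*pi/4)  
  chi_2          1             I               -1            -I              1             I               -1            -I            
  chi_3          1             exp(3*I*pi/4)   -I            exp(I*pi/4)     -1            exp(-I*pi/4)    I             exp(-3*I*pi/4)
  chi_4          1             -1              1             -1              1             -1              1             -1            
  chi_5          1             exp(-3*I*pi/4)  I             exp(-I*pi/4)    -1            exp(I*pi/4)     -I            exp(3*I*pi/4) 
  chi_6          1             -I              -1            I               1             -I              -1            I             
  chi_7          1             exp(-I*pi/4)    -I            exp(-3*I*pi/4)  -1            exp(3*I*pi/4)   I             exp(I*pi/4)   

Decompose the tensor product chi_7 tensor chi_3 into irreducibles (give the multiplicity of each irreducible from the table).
chi_7 tensor chi_3 = chi_2 (all other irreducibles have multiplicity 0).

Details: The character of a tensor product is the pointwise product (chi_7 * chi_3)(C) = chi_7(C) * chi_3(C):
  {0}: (1)*(1), {1}: (exp(-I*pi/4))*(exp(3*I*pi/4)), {2}: (-I)*(-I), {3}: (exp(-3*I*pi/4))*(exp(I*pi/4)), {4}: (-1)*(-1), {5}: (exp(3*I*pi/4))*(exp(-I*pi/4)), {6}: (I)*(I), {7}: (exp(I*pi/4))*(exp(-3*I*pi/4))
so (chi_7 * chi_3) takes values
  {0} -> 1, {1} -> I, {2} -> -1, {3} -> -I, {4} -> 1, {5} -> I, {6} -> -1, {7} -> -I.
Now take the inner product of this character with each irreducible chi from the table, <chi_7*chi_3, chi> = (1/8) sum_C |C| (chi_7*chi_3)(C) conj(chi(C)):
  <chi_7*chi_3, chi_0> = (1/8)[1*(1)*conj(1) + 1*(I)*conj(1) + 1*(-1)*conj(1) + 1*(-I)*conj(1) + 1*(1)*conj(1) + 1*(I)*conj(1) + 1*(-1)*conj(1) + 1*(-I)*conj(1)]
      = (1/8)[(1) + (I) + (-1) + (-I) + (1) + (I) + (-1) + (-I)] = 0/8 = 0
  <chi_7*chi_3, chi_1> = (1/8)[1*(1)*conj(1) + 1*(I)*conj(exp(I*pi/4)) + 1*(-1)*conj(I) + 1*(-I)*conj(exp(3*I*pi/4)) + 1*(1)*conj(-1) + 1*(I)*conj(exp(-3*I*pi/4)) + 1*(-1)*conj(-I) + 1*(-I)*conj(exp(-I*pi/4))]
      = (1/8)[(1) + (exp(I*pi/4)) + (I) + (-exp(-I*pi/4)) + (-1) + (exp(-3*I*pi/4)) + (-I) + (-exp(3*I*pi/4))] = 0/8 = 0
  <chi_7*chi_3, chi_2> = (1/8)[1*(1)*conj(1) + 1*(I)*conj(I) + 1*(-1)*conj(-1) + 1*(-I)*conj(-I) + 1*(1)*conj(1) + 1*(I)*conj(I) + 1*(-1)*conj(-1) + 1*(-I)*conj(-I)]
      = (1/8)[(1) + (1) + (1) + (1) + (1) + (1) + (1) + (1)] = 8/8 = 1
  <chi_7*chi_3, chi_3> = (1/8)[1*(1)*conj(1) + 1*(I)*conj(exp(3*I*pi/4)) + 1*(-1)*conj(-I) + 1*(-I)*conj(exp(I*pi/4)) + 1*(1)*conj(-1) + 1*(I)*conj(exp(-I*pi/4)) + 1*(-1)*conj(I) + 1*(-I)*conj(exp(-3*I*pi/4))]
      = (1/8)[(1) + (exp(-I*pi/4)) + (-I) + (-exp(I*pi/4)) + (-1) + (exp(3*I*pi/4)) + (I) + (-exp(-3*I*pi/4))] = 0/8 = 0
  <chi_7*chi_3, chi_4> = (1/8)[1*(1)*conj(1) + 1*(I)*conj(-1) + 1*(-1)*conj(1) + 1*(-I)*conj(-1) + 1*(1)*conj(1) + 1*(I)*conj(-1) + 1*(-1)*conj(1) + 1*(-I)*conj(-1)]
      = (1/8)[(1) + (-I) + (-1) + (I) + (1) + (-I) + (-1) + (I)] = 0/8 = 0
  <chi_7*chi_3, chi_5> = (1/8)[1*(1)*conj(1) + 1*(I)*conj(exp(-3*I*pi/4)) + 1*(-1)*conj(I) + 1*(-I)*conj(exp(-I*pi/4)) + 1*(1)*conj(-1) + 1*(I)*conj(exp(I*pi/4)) + 1*(-1)*conj(-I) + 1*(-I)*conj(exp(3*I*pi/4))]
      = (1/8)[(1) + (exp(-3*I*pi/4)) + (I) + (-exp(3*I*pi/4)) + (-1) + (exp(I*pi/4)) + (-I) + (-exp(-I*pi/4))] = 0/8 = 0
  <chi_7*chi_3, chi_6> = (1/8)[1*(1)*conj(1) + 1*(I)*conj(-I) + 1*(-1)*conj(-1) + 1*(-I)*conj(I) + 1*(1)*conj(1) + 1*(I)*conj(-I) + 1*(-1)*conj(-1) + 1*(-I)*conj(I)]
      = (1/8)[(1) + (-1) + (1) + (-1) + (1) + (-1) + (1) + (-1)] = 0/8 = 0
  <chi_7*chi_3, chi_7> = (1/8)[1*(1)*conj(1) + 1*(I)*conj(exp(-I*pi/4)) + 1*(-1)*conj(-I) + 1*(-I)*conj(exp(-3*I*pi/4)) + 1*(1)*conj(-1) + 1*(I)*conj(exp(3*I*pi/4)) + 1*(-1)*conj(I) + 1*(-I)*conj(exp(I*pi/4))]
      = (1/8)[(1) + (exp(3*I*pi/4)) + (-I) + (-exp(-3*I*pi/4)) + (-1) + (exp(-I*pi/4)) + (I) + (-exp(I*pi/4))] = 0/8 = 0
(Exp terms are combined using exp(i*s)*conj(exp(i*t)) = exp(i*(s-t)), and sums of them are collapsed using the identity that for every m > 1 the m distinct m-th roots of unity sum to 0, e.g. 1 + exp(2*I*pi/3) + exp(-2*I*pi/3) = 0.)
Hence the multiplicities are chi_2: 1. Dimension check: dim(chi_7)*dim(chi_3) = 1*1 = 1 and sum (mult * dim) = 1*1 = 1.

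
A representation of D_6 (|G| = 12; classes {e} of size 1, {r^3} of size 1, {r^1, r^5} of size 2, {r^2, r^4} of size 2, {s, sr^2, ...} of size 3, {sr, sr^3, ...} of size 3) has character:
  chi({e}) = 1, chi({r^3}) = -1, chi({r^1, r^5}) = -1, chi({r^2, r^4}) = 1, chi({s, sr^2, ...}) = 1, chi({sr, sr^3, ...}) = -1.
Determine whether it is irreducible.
Irreducible: <chi, chi> = 1.

Argument: <chi, chi> = (1/|G|) sum_C |C| * |chi(C)|^2 = (1/12)[1*|1|^2 + 1*|-1|^2 + 2*|-1|^2 + 2*|1|^2 + 3*|1|^2 + 3*|-1|^2]
  = (1/12)[(1) + (1) + (2) + (2) + (3) + (3)] = 12/12 = 1.
A character is irreducible iff <chi, chi> = 1, so this representation is irreducible.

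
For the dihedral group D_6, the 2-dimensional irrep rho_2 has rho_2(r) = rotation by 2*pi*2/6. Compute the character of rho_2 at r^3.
chi_{rho_2}(r^3) = 2*cos(2*pi*2*3/6) = 2

Argument: rho_2(r^3) is rotation by angle 2*pi*2*3/6, whose trace is 2*cos(2*pi*2*3/6) = 2.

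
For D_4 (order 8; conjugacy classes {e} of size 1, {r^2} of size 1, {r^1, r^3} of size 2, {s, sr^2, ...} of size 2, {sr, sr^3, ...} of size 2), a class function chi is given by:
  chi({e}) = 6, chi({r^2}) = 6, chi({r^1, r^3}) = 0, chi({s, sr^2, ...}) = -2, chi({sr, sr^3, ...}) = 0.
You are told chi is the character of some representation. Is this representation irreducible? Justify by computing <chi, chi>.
Not irreducible (reducible): <chi, chi> = 10 > 1.

Proof sketch: <chi, chi> = (1/|G|) sum_C |C| * |chi(C)|^2 = (1/8)[1*|6|^2 + 1*|6|^2 + 2*|0|^2 + 2*|-2|^2 + 2*|0|^2]
  = (1/8)[(36) + (36) + (0) + (8) + (0)] = 80/8 = 10.
A character is irreducible iff <chi, chi> = 1, so this representation is reducible.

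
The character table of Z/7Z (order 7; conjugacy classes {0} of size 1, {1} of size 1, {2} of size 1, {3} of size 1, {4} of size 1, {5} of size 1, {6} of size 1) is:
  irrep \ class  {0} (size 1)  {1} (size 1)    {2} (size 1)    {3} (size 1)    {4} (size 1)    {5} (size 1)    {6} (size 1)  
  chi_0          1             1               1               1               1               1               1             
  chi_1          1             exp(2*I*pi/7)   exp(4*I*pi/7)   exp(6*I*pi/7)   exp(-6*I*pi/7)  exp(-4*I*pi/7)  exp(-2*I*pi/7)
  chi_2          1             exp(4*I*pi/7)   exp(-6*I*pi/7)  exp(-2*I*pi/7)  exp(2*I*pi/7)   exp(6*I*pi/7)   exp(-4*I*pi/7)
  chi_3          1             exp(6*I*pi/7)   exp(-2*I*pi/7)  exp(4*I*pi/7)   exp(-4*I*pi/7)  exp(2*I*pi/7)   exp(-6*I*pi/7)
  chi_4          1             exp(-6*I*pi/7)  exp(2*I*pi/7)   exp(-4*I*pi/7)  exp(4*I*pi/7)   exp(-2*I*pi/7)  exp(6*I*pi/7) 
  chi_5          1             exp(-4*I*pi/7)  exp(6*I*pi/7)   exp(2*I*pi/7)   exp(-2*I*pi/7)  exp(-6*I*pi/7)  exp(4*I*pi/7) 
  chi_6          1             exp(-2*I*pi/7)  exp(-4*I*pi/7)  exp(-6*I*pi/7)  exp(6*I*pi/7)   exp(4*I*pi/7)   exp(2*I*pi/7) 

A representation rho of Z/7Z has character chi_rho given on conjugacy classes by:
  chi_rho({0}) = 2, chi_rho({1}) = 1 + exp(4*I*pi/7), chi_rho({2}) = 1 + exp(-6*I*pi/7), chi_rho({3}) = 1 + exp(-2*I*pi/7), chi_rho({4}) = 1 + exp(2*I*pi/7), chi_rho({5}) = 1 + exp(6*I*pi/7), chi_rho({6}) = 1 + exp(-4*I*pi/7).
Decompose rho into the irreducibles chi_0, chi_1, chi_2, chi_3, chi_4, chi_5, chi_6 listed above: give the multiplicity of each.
Multiplicities: chi_0: 1, chi_1: 0, chi_2: 1, chi_3: 0, chi_4: 0, chi_5: 0, chi_6: 0.

Working: Use <chi_rho, chi> = (1/|G|) sum_C |C| * chi_rho(C) * conj(chi(C)) with |G| = 7 for each irreducible chi in the table:
  <chi_rho, chi_0> = (1/7)[1*(2)*conj(1) + 1*(1 + exp(4*I*pi/7))*conj(1) + 1*(1 + exp(-6*I*pi/7))*conj(1) + 1*(1 + exp(-2*I*pi/7))*conj(1) + 1*(1 + exp(2*I*pi/7))*conj(1) + 1*(1 + exp(6*I*pi/7))*conj(1) + 1*(1 + exp(-4*I*pi/7))*conj(1)]
      = (1/7)[(2) + (1 + exp(4*I*pi/7)) + (1 + exp(-6*I*pi/7)) + (1 + exp(-2*I*pi/7)) + (1 + exp(2*I*pi/7)) + (1 + exp(6*I*pi/7)) + (1 + exp(-4*I*pi/7))] = 7/7 = 1
  <chi_rho, chi_1> = (1/7)[1*(2)*conj(1) + 1*(1 + exp(4*I*pi/7))*conj(exp(2*I*pi/7)) + 1*(1 + exp(-6*I*pi/7))*conj(exp(4*I*pi/7)) + 1*(1 + exp(-2*I*pi/7))*conj(exp(6*I*pi/7)) + 1*(1 + exp(2*I*pi/7))*conj(exp(-6*I*pi/7)) + 1*(1 + exp(6*I*pi/7))*conj(exp(-4*I*pi/7)) + 1*(1 + exp(-4*I*pi/7))*conj(exp(-2*I*pi/7))]
      = (1/7)[(2) + (exp(-2*I*pi/7) + exp(2*I*pi/7)) + (exp(-4*I*pi/7) + exp(4*I*pi/7)) + (exp(-6*I*pi/7) + exp(6*I*pi/7)) + (exp(-6*I*pi/7) + exp(6*I*pi/7)) + (exp(-4*I*pi/7) + exp(4*I*pi/7)) + (exp(-2*I*pi/7) + exp(2*I*pi/7))] = 0/7 = 0
  <chi_rho, chi_2> = (1/7)[1*(2)*conj(1) + 1*(1 + exp(4*I*pi/7))*conj(exp(4*I*pi/7)) + 1*(1 + exp(-6*I*pi/7))*conj(exp(-6*I*pi/7)) + 1*(1 + exp(-2*I*pi/7))*conj(exp(-2*I*pi/7)) + 1*(1 + exp(2*I*pi/7))*conj(exp(2*I*pi/7)) + 1*(1 + exp(6*I*pi/7))*conj(exp(6*I*pi/7)) + 1*(1 + exp(-4*I*pi/7))*conj(exp(-4*I*pi/7))]
      = (1/7)[(2) + (1 + exp(-4*I*pi/7)) + (1 + exp(6*I*pi/7)) + (1 + exp(2*I*pi/7)) + (1 + exp(-2*I*pi/7)) + (1 + exp(-6*I*pi/7)) + (1 + exp(4*I*pi/7))] = 7/7 = 1
  <chi_rho, chi_3> = (1/7)[1*(2)*conj(1) + 1*(1 + exp(4*I*pi/7))*conj(exp(6*I*pi/7)) + 1*(1 + exp(-6*I*pi/7))*conj(exp(-2*I*pi/7)) + 1*(1 + exp(-2*I*pi/7))*conj(exp(4*I*pi/7)) + 1*(1 + exp(2*I*pi/7))*conj(exp(-4*I*pi/7)) + 1*(1 + exp(6*I*pi/7))*conj(exp(2*I*pi/7)) + 1*(1 + exp(-4*I*pi/7))*conj(exp(-6*I*pi/7))]
      = (1/7)[(2) + (exp(-2*I*pi/7) + exp(-6*I*pi/7)) + (exp(-4*I*pi/7) + exp(2*I*pi/7)) + (exp(-4*I*pi/7) + exp(-6*I*pi/7)) + (exp(6*I*pi/7) + exp(4*I*pi/7)) + (exp(-2*I*pi/7) + exp(4*I*pi/7)) + (exp(6*I*pi/7) + exp(2*I*pi/7))] = 0/7 = 0
  <chi_rho, chi_4> = (1/7)[1*(2)*conj(1) + 1*(1 + exp(4*I*pi/7))*conj(exp(-6*I*pi/7)) + 1*(1 + exp(-6*I*pi/7))*conj(exp(2*I*pi/7)) + 1*(1 + exp(-2*I*pi/7))*conj(exp(-4*I*pi/7)) + 1*(1 + exp(2*I*pi/7))*conj(exp(4*I*pi/7)) + 1*(1 + exp(6*I*pi/7))*conj(exp(-2*I*pi/7)) + 1*(1 + exp(-4*I*pi/7))*conj(exp(6*I*pi/7))]
      = (1/7)[(2) + (exp(-4*I*pi/7) + exp(6*I*pi/7)) + (exp(-2*I*pi/7) + exp(6*I*pi/7)) + (exp(2*I*pi/7) + exp(4*I*pi/7)) + (exp(-4*I*pi/7) + exp(-2*I*pi/7)) + (exp(-6*I*pi/7) + exp(2*I*pi/7)) + (exp(-6*I*pi/7) + exp(4*I*pi/7))] = 0/7 = 0
  <chi_rho, chi_5> = (1/7)[1*(2)*conj(1) + 1*(1 + exp(4*I*pi/7))*conj(exp(-4*I*pi/7)) + 1*(1 + exp(-6*I*pi/7))*conj(exp(6*I*pi/7)) + 1*(1 + exp(-2*I*pi/7))*conj(exp(2*I*pi/7)) + 1*(1 + exp(2*I*pi/7))*conj(exp(-2*I*pi/7)) + 1*(1 + exp(6*I*pi/7))*conj(exp(-6*I*pi/7)) + 1*(1 + exp(-4*I*pi/7))*conj(exp(4*I*pi/7))]
      = (1/7)[(2) + (exp(-6*I*pi/7) + exp(4*I*pi/7)) + (exp(-6*I*pi/7) + exp(2*I*pi/7)) + (exp(-4*I*pi/7) + exp(-2*I*pi/7)) + (exp(2*I*pi/7) + exp(4*I*pi/7)) + (exp(-2*I*pi/7) + exp(6*I*pi/7)) + (exp(-4*I*pi/7) + exp(6*I*pi/7))] = 0/7 = 0
  <chi_rho, chi_6> = (1/7)[1*(2)*conj(1) + 1*(1 + exp(4*I*pi/7))*conj(exp(-2*I*pi/7)) + 1*(1 + exp(-6*I*pi/7))*conj(exp(-4*I*pi/7)) + 1*(1 + exp(-2*I*pi/7))*conj(exp(-6*I*pi/7)) + 1*(1 + exp(2*I*pi/7))*conj(exp(6*I*pi/7)) + 1*(1 + exp(6*I*pi/7))*conj(exp(4*I*pi/7)) + 1*(1 + exp(-4*I*pi/7))*conj(exp(2*I*pi/7))]
      = (1/7)[(2) + (exp(6*I*pi/7) + exp(2*I*pi/7)) + (exp(-2*I*pi/7) + exp(4*I*pi/7)) + (exp(6*I*pi/7) + exp(4*I*pi/7)) + (exp(-4*I*pi/7) + exp(-6*I*pi/7)) + (exp(-4*I*pi/7) + exp(2*I*pi/7)) + (exp(-2*I*pi/7) + exp(-6*I*pi/7))] = 0/7 = 0
(Exp terms are combined using exp(i*s)*conj(exp(i*t)) = exp(i*(s-t)), and sums of them are collapsed using the identity that for every m > 1 the m distinct m-th roots of unity sum to 0, e.g. 1 + exp(2*I*pi/3) + exp(-2*I*pi/3) = 0.)
Dimension check: dim(rho) = sum (mult * dim) = 1*1 + 0*1 + 1*1 + 0*1 + 0*1 + 0*1 + 0*1 = 2 = chi_rho(e) = 2.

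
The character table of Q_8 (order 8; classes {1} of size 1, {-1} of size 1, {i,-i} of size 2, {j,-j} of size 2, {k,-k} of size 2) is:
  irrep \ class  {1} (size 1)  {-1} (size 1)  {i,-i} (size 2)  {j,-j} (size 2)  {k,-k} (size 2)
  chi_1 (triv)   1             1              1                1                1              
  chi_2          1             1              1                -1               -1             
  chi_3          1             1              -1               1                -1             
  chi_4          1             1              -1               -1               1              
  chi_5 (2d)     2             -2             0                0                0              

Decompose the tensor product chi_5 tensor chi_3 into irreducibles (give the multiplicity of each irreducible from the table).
chi_5 tensor chi_3 = chi_5 (all other irreducibles have multiplicity 0).

Details: The character of a tensor product is the pointwise product (chi_5 * chi_3)(C) = chi_5(C) * chi_3(C):
  {1}: (2)*(1), {-1}: (-2)*(1), {i,-i}: (0)*(-1), {j,-j}: (0)*(1), {k,-k}: (0)*(-1)
so (chi_5 * chi_3) takes values
  {1} -> 2, {-1} -> -2, {i,-i} -> 0, {j,-j} -> 0, {k,-k} -> 0.
Now take the inner product of this character with each irreducible chi from the table, <chi_5*chi_3, chi> = (1/8) sum_C |C| (chi_5*chi_3)(C) conj(chi(C)):
  <chi_5*chi_3, chi_1> = (1/8)[1*(2)*conj(1) + 1*(-2)*conj(1) + 2*(0)*conj(1) + 2*(0)*conj(1) + 2*(0)*conj(1)]
      = (1/8)[(2) + (-2) + (0) + (0) + (0)] = 0/8 = 0
  <chi_5*chi_3, chi_2> = (1/8)[1*(2)*conj(1) + 1*(-2)*conj(1) + 2*(0)*conj(1) + 2*(0)*conj(-1) + 2*(0)*conj(-1)]
      = (1/8)[(2) + (-2) + (0) + (0) + (0)] = 0/8 = 0
  <chi_5*chi_3, chi_3> = (1/8)[1*(2)*conj(1) + 1*(-2)*conj(1) + 2*(0)*conj(-1) + 2*(0)*conj(1) + 2*(0)*conj(-1)]
      = (1/8)[(2) + (-2) + (0) + (0) + (0)] = 0/8 = 0
  <chi_5*chi_3, chi_4> = (1/8)[1*(2)*conj(1) + 1*(-2)*conj(1) + 2*(0)*conj(-1) + 2*(0)*conj(-1) + 2*(0)*conj(1)]
      = (1/8)[(2) + (-2) + (0) + (0) + (0)] = 0/8 = 0
  <chi_5*chi_3, chi_5> = (1/8)[1*(2)*conj(2) + 1*(-2)*conj(-2) + 2*(0)*conj(0) + 2*(0)*conj(0) + 2*(0)*conj(0)]
      = (1/8)[(4) + (4) + (0) + (0) + (0)] = 8/8 = 1
Hence the multiplicities are chi_5: 1. Dimension check: dim(chi_5)*dim(chi_3) = 2*1 = 2 and sum (mult * dim) = 1*2 = 2.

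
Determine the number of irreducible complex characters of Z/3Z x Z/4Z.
12

Solution. The number of irreducible complex representations of a finite group equals its number of conjugacy classes. Z/3Z x Z/4Z is abelian of order 12, so every element is its own conjugacy class: 12 classes, so Z/3Z x Z/4Z (order 12) has exactly 12 irreducible complex representations.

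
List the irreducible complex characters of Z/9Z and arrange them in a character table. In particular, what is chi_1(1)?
Character table of Z/9Z (irreps indexed chi_0,...,chi_8 with chi_k(m) = zeta_9^(k*m), zeta_9 = exp(2*pi*i/9)):
  irrep \ class  {0} (size 1)  {1} (size 1)    {2} (size 1)    {3} (size 1)    {4} (size 1)    {5} (size 1)    {6} (size 1)    {7} (size 1)    {8} (size 1)  
  chi_0          1             1               1               1               1               1               1               1               1             
  chi_1          1             exp(2*I*pi/9)   exp(4*I*pi/9)   exp(2*I*pi/3)   exp(8*I*pi/9)   exp(-8*I*pi/9)  exp(-2*I*pi/3)  exp(-4*I*pi/9)  exp(-2*I*pi/9)
  chi_2          1             exp(4*I*pi/9)   exp(8*I*pi/9)   exp(-2*I*pi/3)  exp(-2*I*pi/9)  exp(2*I*pi/9)   exp(2*I*pi/3)   exp(-8*I*pi/9)  exp(-4*I*pi/9)
  chi_3          1             exp(2*I*pi/3)   exp(-2*I*pi/3)  1               exp(2*I*pi/3)   exp(-2*I*pi/3)  1               exp(2*I*pi/3)   exp(-2*I*pi/3)
  chi_4          1             exp(8*I*pi/9)   exp(-2*I*pi/9)  exp(2*I*pi/3)   exp(-4*I*pi/9)  exp(4*I*pi/9)   exp(-2*I*pi/3)  exp(2*I*pi/9)   exp(-8*I*pi/9)
  chi_5          1             exp(-8*I*pi/9)  exp(2*I*pi/9)   exp(-2*I*pi/3)  exp(4*I*pi/9)   exp(-4*I*pi/9)  exp(2*I*pi/3)   exp(-2*I*pi/9)  exp(8*I*pi/9) 
  chi_6          1             exp(-2*I*pi/3)  exp(2*I*pi/3)   1               exp(-2*I*pi/3)  exp(2*I*pi/3)   1               exp(-2*I*pi/3)  exp(2*I*pi/3) 
  chi_7          1             exp(-4*I*pi/9)  exp(-8*I*pi/9)  exp(2*I*pi/3)   exp(2*I*pi/9)   exp(-2*I*pi/9)  exp(-2*I*pi/3)  exp(8*I*pi/9)   exp(4*I*pi/9) 
  chi_8          1             exp(-2*I*pi/9)  exp(-4*I*pi/9)  exp(-2*I*pi/3)  exp(-8*I*pi/9)  exp(8*I*pi/9)   exp(2*I*pi/3)   exp(4*I*pi/9)   exp(2*I*pi/9) 

Spot check: chi_1(1) = zeta_9^(1*1) = zeta_9^1 = exp(2*I*pi/9).

Details: Z/9Z is abelian, so all 9 irreducible complex representations are 1-dimensional. They are given by chi_k(m) = zeta_9^(k*m) for k = 0,...,8. Row orthogonality: sum_m chi_k(m) conj(chi_l(m)) = 9 * [k = l].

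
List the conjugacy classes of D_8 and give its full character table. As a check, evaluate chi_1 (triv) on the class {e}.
Conjugacy classes: {e} of size 1, {r^4} of size 1, {r^1, r^7} of size 2, {r^2, r^6} of size 2, {r^3, r^5} of size 2, {s, sr^2, ...} of size 4, {sr, sr^3, ...} of size 4.
Character table:
  irrep \ class              {e} (size 1)  {r^4} (size 1)  {r^1, r^7} (size 2)  {r^2, r^6} (size 2)  {r^3, r^5} (size 2)  {s, sr^2, ...} (size 4)  {sr, sr^3, ...} (size 4)
  chi_1 (triv)               1             1               1                    1                    1                    1                        1                       
  chi_2 (sign: r->1, s->-1)  1             1               1                    1                    1                    -1                       -1                      
  chi_3 (r->-1, s->1)        1             1               -1                   1                    -1                   1                        -1                      
  chi_4 (r->-1, s->-1)       1             1               -1                   1                    -1                   -1                       1                       
  chi_5 (2d, j=1)            2             -2              sqrt(2)              0                    -sqrt(2)             0                        0                       
  chi_6 (2d, j=2)            2             2               0                    -2                   0                    0                        0                       
  chi_7 (2d, j=3)            2             -2              -sqrt(2)             0                    sqrt(2)              0                        0                       

Spot check: chi_1 (triv) on {e} = 1.

Argument: D_8 has order 2*8 = 16 with 7 conjugacy classes, hence 7 irreducibles. Sum of squared dims 1 + 1 + 1 + 1 + 4 + 4 + 4 = 16 = |G|. Linear characters come from the abelianisation; the 2-dimensional irreps have character r^k -> 2*cos(2*pi*j*k/8), reflections -> 0.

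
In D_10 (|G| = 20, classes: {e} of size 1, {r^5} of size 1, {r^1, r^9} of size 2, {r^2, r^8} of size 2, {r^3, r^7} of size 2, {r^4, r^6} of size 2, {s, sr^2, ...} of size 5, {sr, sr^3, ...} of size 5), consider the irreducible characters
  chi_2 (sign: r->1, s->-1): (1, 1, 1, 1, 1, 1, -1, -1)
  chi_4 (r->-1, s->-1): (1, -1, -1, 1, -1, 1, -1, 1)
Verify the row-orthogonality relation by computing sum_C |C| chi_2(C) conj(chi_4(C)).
Sum = 0; so <chi_2, chi_4> = 0 (distinct irreducibles are orthogonal).

Justification: Compute term by term over conjugacy classes (|C| * chi_2(C) * conj(chi_4(C))):
  1*(1)*conj(1) + 1*(1)*conj(-1) + 2*(1)*conj(-1) + 2*(1)*conj(1) + 2*(1)*conj(-1) + 2*(1)*conj(1) + 5*(-1)*conj(-1) + 5*(-1)*conj(1)
  = (1) + (-1) + (-2) + (2) + (-2) + (2) + (5) + (-5)
  = 0.
Dividing by |G| = 20 gives 0/20 = 0, matching the row-orthogonality relation <chi_2, chi_4> = [chi_2 = chi_4].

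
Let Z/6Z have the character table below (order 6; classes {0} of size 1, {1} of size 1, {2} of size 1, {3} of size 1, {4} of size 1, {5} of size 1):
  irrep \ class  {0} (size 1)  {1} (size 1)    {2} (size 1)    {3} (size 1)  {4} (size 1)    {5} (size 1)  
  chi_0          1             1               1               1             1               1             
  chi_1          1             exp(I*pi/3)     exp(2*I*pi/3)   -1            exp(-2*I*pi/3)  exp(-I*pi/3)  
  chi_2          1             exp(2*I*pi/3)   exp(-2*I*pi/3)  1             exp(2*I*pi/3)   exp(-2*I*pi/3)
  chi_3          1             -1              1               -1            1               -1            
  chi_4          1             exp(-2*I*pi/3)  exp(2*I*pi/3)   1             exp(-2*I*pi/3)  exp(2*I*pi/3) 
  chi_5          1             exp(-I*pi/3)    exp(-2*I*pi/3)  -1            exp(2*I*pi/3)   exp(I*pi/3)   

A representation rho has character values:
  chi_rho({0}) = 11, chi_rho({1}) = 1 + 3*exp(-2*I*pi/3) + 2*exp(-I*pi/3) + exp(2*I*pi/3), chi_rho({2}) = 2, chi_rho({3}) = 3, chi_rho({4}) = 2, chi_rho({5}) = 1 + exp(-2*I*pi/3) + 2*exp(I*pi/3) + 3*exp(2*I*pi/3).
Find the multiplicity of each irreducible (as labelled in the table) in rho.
Multiplicities: chi_0: 3, chi_1: 0, chi_2: 1, chi_3: 2, chi_4: 3, chi_5: 2.

Details: Use <chi_rho, chi> = (1/|G|) sum_C |C| * chi_rho(C) * conj(chi(C)) with |G| = 6 for each irreducible chi in the table:
  <chi_rho, chi_0> = (1/6)[1*(11)*conj(1) + 1*(1 + 3*exp(-2*I*pi/3) + 2*exp(-I*pi/3) + exp(2*I*pi/3))*conj(1) + 1*(2)*conj(1) + 1*(3)*conj(1) + 1*(2)*conj(1) + 1*(1 + exp(-2*I*pi/3) + 2*exp(I*pi/3) + 3*exp(2*I*pi/3))*conj(1)]
      = (1/6)[(11) + (1 + 3*exp(-2*I*pi/3) + 2*exp(-I*pi/3) + exp(2*I*pi/3)) + (2) + (3) + (2) + (1 + exp(-2*I*pi/3) + 2*exp(I*pi/3) + 3*exp(2*I*pi/3))] = 18/6 = 3
  <chi_rho, chi_1> = (1/6)[1*(11)*conj(1) + 1*(1 + 3*exp(-2*I*pi/3) + 2*exp(-I*pi/3) + exp(2*I*pi/3))*conj(exp(I*pi/3)) + 1*(2)*conj(exp(2*I*pi/3)) + 1*(3)*conj(-1) + 1*(2)*conj(exp(-2*I*pi/3)) + 1*(1 + exp(-2*I*pi/3) + 2*exp(I*pi/3) + 3*exp(2*I*pi/3))*conj(exp(-I*pi/3))]
      = (1/6)[(11) + (-3 + 2*exp(-2*I*pi/3) + exp(-I*pi/3) + exp(I*pi/3)) + (3 + 5*exp(-2*I*pi/3) + 3*exp(2*I*pi/3)) + (-3) + (3 + 3*exp(-2*I*pi/3) + 5*exp(2*I*pi/3)) + (-3 + exp(-I*pi/3) + exp(I*pi/3) + 2*exp(2*I*pi/3))] = 0/6 = 0
  <chi_rho, chi_2> = (1/6)[1*(11)*conj(1) + 1*(1 + 3*exp(-2*I*pi/3) + 2*exp(-I*pi/3) + exp(2*I*pi/3))*conj(exp(2*I*pi/3)) + 1*(2)*conj(exp(-2*I*pi/3)) + 1*(3)*conj(1) + 1*(2)*conj(exp(2*I*pi/3)) + 1*(1 + exp(-2*I*pi/3) + 2*exp(I*pi/3) + 3*exp(2*I*pi/3))*conj(exp(-2*I*pi/3))]
      = (1/6)[(11) + (-1 + exp(-2*I*pi/3) + 3*exp(2*I*pi/3)) + (3 + 3*exp(-2*I*pi/3) + 5*exp(2*I*pi/3)) + (3) + (3 + 5*exp(-2*I*pi/3) + 3*exp(2*I*pi/3)) + (-1 + 3*exp(-2*I*pi/3) + exp(2*I*pi/3))] = 6/6 = 1
  <chi_rho, chi_3> = (1/6)[1*(11)*conj(1) + 1*(1 + 3*exp(-2*I*pi/3) + 2*exp(-I*pi/3) + exp(2*I*pi/3))*conj(-1) + 1*(2)*conj(1) + 1*(3)*conj(-1) + 1*(2)*conj(1) + 1*(1 + exp(-2*I*pi/3) + 2*exp(I*pi/3) + 3*exp(2*I*pi/3))*conj(-1)]
      = (1/6)[(11) + (-1 - exp(2*I*pi/3) - 2*exp(-I*pi/3) - 3*exp(-2*I*pi/3)) + (2) + (-3) + (2) + (-1 - 3*exp(2*I*pi/3) - 2*exp(I*pi/3) - exp(-2*I*pi/3))] = 12/6 = 2
  <chi_rho, chi_4> = (1/6)[1*(11)*conj(1) + 1*(1 + 3*exp(-2*I*pi/3) + 2*exp(-I*pi/3) + exp(2*I*pi/3))*conj(exp(-2*I*pi/3)) + 1*(2)*conj(exp(2*I*pi/3)) + 1*(3)*conj(1) + 1*(2)*conj(exp(-2*I*pi/3)) + 1*(1 + exp(-2*I*pi/3) + 2*exp(I*pi/3) + 3*exp(2*I*pi/3))*conj(exp(2*I*pi/3))]
      = (1/6)[(11) + (3 + exp(-2*I*pi/3) + exp(2*I*pi/3) + 2*exp(I*pi/3)) + (3 + 5*exp(-2*I*pi/3) + 3*exp(2*I*pi/3)) + (3) + (3 + 3*exp(-2*I*pi/3) + 5*exp(2*I*pi/3)) + (3 + 2*exp(-I*pi/3) + exp(-2*I*pi/3) + exp(2*I*pi/3))] = 18/6 = 3
  <chi_rho, chi_5> = (1/6)[1*(11)*conj(1) + 1*(1 + 3*exp(-2*I*pi/3) + 2*exp(-I*pi/3) + exp(2*I*pi/3))*conj(exp(-I*pi/3)) + 1*(2)*conj(exp(-2*I*pi/3)) + 1*(3)*conj(-1) + 1*(2)*conj(exp(2*I*pi/3)) + 1*(1 + exp(-2*I*pi/3) + 2*exp(I*pi/3) + 3*exp(2*I*pi/3))*conj(exp(I*pi/3))]
      = (1/6)[(11) + (1 + 3*exp(-I*pi/3) + exp(I*pi/3)) + (3 + 3*exp(-2*I*pi/3) + 5*exp(2*I*pi/3)) + (-3) + (3 + 5*exp(-2*I*pi/3) + 3*exp(2*I*pi/3)) + (1 + exp(-I*pi/3) + 3*exp(I*pi/3))] = 12/6 = 2
(Exp terms are combined using exp(i*s)*conj(exp(i*t)) = exp(i*(s-t)), and sums of them are collapsed using the identity that for every m > 1 the m distinct m-th roots of unity sum to 0, e.g. 1 + exp(2*I*pi/3) + exp(-2*I*pi/3) = 0.)
Dimension check: dim(rho) = sum (mult * dim) = 3*1 + 0*1 + 1*1 + 2*1 + 3*1 + 2*1 = 11 = chi_rho(e) = 11.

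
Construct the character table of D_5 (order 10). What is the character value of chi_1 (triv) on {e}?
Conjugacy classes: {e} of size 1, {r^1, r^4} of size 2, {r^2, r^3} of size 2, {s, sr, ..., sr^4} of size 5.
Character table:
  irrep \ class              {e} (size 1)  {r^1, r^4} (size 2)  {r^2, r^3} (size 2)  {s, sr, ..., sr^4} (size 5)
  chi_1 (triv)               1             1                    1                    1                          
  chi_2 (sign: r->1, s->-1)  1             1                    1                    -1                         
  chi_3 (2d, j=1)            2             -1/2 + sqrt(5)/2     -sqrt(5)/2 - 1/2     0                          
  chi_4 (2d, j=2)            2             -sqrt(5)/2 - 1/2     -1/2 + sqrt(5)/2     0                          

Spot check: chi_1 (triv) on {e} = 1.

D_5 has order 2*5 = 10 with 4 conjugacy classes, hence 4 irreducibles. Sum of squared dims 1 + 1 + 4 + 4 = 10 = |G|. Linear characters come from the abelianisation; the 2-dimensional irreps have character r^k -> 2*cos(2*pi*j*k/5), reflections -> 0.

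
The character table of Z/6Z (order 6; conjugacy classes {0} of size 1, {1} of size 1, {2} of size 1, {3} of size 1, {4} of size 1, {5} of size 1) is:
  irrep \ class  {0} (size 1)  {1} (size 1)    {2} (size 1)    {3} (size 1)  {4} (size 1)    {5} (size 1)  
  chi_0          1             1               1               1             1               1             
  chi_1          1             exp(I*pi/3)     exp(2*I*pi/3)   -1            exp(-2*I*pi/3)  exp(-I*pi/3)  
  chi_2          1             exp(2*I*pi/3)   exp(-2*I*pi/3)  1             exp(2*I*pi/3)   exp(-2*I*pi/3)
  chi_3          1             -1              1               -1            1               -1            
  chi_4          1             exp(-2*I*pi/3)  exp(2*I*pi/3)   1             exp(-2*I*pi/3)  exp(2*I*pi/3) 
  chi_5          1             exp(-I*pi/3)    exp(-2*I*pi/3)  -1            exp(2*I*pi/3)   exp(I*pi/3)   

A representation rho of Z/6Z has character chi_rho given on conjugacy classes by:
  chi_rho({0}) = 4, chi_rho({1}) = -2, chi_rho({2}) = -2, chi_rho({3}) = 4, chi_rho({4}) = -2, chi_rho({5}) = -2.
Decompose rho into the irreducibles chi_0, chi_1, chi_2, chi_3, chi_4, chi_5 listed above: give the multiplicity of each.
Multiplicities: chi_0: 0, chi_1: 0, chi_2: 2, chi_3: 0, chi_4: 2, chi_5: 0.

Explanation: Use <chi_rho, chi> = (1/|G|) sum_C |C| * chi_rho(C) * conj(chi(C)) with |G| = 6 for each irreducible chi in the table:
  <chi_rho, chi_0> = (1/6)[1*(4)*conj(1) + 1*(-2)*conj(1) + 1*(-2)*conj(1) + 1*(4)*conj(1) + 1*(-2)*conj(1) + 1*(-2)*conj(1)]
      = (1/6)[(4) + (-2) + (-2) + (4) + (-2) + (-2)] = 0/6 = 0
  <chi_rho, chi_1> = (1/6)[1*(4)*conj(1) + 1*(-2)*conj(exp(I*pi/3)) + 1*(-2)*conj(exp(2*I*pi/3)) + 1*(4)*conj(-1) + 1*(-2)*conj(exp(-2*I*pi/3)) + 1*(-2)*conj(exp(-I*pi/3))]
      = (1/6)[(4) + (-2 + 2*exp(I*pi/3)) + (2 + 2*exp(2*I*pi/3)) + (-4) + (2 + 2*exp(-2*I*pi/3)) + (-2 + 2*exp(-I*pi/3))] = 0/6 = 0
  <chi_rho, chi_2> = (1/6)[1*(4)*conj(1) + 1*(-2)*conj(exp(2*I*pi/3)) + 1*(-2)*conj(exp(-2*I*pi/3)) + 1*(4)*conj(1) + 1*(-2)*conj(exp(2*I*pi/3)) + 1*(-2)*conj(exp(-2*I*pi/3))]
      = (1/6)[(4) + (2 + 2*exp(2*I*pi/3)) + (2 + 2*exp(-2*I*pi/3)) + (4) + (2 + 2*exp(2*I*pi/3)) + (2 + 2*exp(-2*I*pi/3))] = 12/6 = 2
  <chi_rho, chi_3> = (1/6)[1*(4)*conj(1) + 1*(-2)*conj(-1) + 1*(-2)*conj(1) + 1*(4)*conj(-1) + 1*(-2)*conj(1) + 1*(-2)*conj(-1)]
      = (1/6)[(4) + (2) + (-2) + (-4) + (-2) + (2)] = 0/6 = 0
  <chi_rho, chi_4> = (1/6)[1*(4)*conj(1) + 1*(-2)*conj(exp(-2*I*pi/3)) + 1*(-2)*conj(exp(2*I*pi/3)) + 1*(4)*conj(1) + 1*(-2)*conj(exp(-2*I*pi/3)) + 1*(-2)*conj(exp(2*I*pi/3))]
      = (1/6)[(4) + (2 + 2*exp(-2*I*pi/3)) + (2 + 2*exp(2*I*pi/3)) + (4) + (2 + 2*exp(-2*I*pi/3)) + (2 + 2*exp(2*I*pi/3))] = 12/6 = 2
  <chi_rho, chi_5> = (1/6)[1*(4)*conj(1) + 1*(-2)*conj(exp(-I*pi/3)) + 1*(-2)*conj(exp(-2*I*pi/3)) + 1*(4)*conj(-1) + 1*(-2)*conj(exp(2*I*pi/3)) + 1*(-2)*conj(exp(I*pi/3))]
      = (1/6)[(4) + (-2 + 2*exp(-I*pi/3)) + (2 + 2*exp(-2*I*pi/3)) + (-4) + (2 + 2*exp(2*I*pi/3)) + (-2 + 2*exp(I*pi/3))] = 0/6 = 0
(Exp terms are combined using exp(i*s)*conj(exp(i*t)) = exp(i*(s-t)), and sums of them are collapsed using the identity that for every m > 1 the m distinct m-th roots of unity sum to 0, e.g. 1 + exp(2*I*pi/3) + exp(-2*I*pi/3) = 0.)
Dimension check: dim(rho) = sum (mult * dim) = 0*1 + 0*1 + 2*1 + 0*1 + 2*1 + 0*1 = 4 = chi_rho(e) = 4.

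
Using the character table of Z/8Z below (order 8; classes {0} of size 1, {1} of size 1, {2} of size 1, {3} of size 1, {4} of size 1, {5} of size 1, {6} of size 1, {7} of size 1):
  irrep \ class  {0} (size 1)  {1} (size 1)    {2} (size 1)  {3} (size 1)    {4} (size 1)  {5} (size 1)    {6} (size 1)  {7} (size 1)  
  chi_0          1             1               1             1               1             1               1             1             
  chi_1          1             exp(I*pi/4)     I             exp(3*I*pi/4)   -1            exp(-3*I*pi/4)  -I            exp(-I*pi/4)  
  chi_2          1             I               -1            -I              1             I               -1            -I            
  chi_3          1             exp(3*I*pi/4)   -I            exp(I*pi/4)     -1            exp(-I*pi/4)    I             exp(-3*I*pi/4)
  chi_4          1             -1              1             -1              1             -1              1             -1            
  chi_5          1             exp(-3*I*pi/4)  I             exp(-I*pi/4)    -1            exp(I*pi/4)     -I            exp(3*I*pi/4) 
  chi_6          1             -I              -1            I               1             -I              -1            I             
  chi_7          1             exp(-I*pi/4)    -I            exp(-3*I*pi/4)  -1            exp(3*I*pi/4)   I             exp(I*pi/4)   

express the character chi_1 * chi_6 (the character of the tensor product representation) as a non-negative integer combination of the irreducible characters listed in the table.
chi_1 tensor chi_6 = chi_7 (all other irreducibles have multiplicity 0).

Reasoning: The character of a tensor product is the pointwise product (chi_1 * chi_6)(C) = chi_1(C) * chi_6(C):
  {0}: (1)*(1), {1}: (exp(I*pi/4))*(-I), {2}: (I)*(-1), {3}: (exp(3*I*pi/4))*(I), {4}: (-1)*(1), {5}: (exp(-3*I*pi/4))*(-I), {6}: (-I)*(-1), {7}: (exp(-I*pi/4))*(I)
so (chi_1 * chi_6) takes values
  {0} -> 1, {1} -> -exp(3*I*pi/4), {2} -> -I, {3} -> exp(-3*I*pi/4), {4} -> -1, {5} -> -exp(-I*pi/4), {6} -> I, {7} -> exp(I*pi/4).
Now take the inner product of this character with each irreducible chi from the table, <chi_1*chi_6, chi> = (1/8) sum_C |C| (chi_1*chi_6)(C) conj(chi(C)):
  <chi_1*chi_6, chi_0> = (1/8)[1*(1)*conj(1) + 1*(-exp(3*I*pi/4))*conj(1) + 1*(-I)*conj(1) + 1*(exp(-3*I*pi/4))*conj(1) + 1*(-1)*conj(1) + 1*(-exp(-I*pi/4))*conj(1) + 1*(I)*conj(1) + 1*(exp(I*pi/4))*conj(1)]
      = (1/8)[(1) + (-exp(3*I*pi/4)) + (-I) + (exp(-3*I*pi/4)) + (-1) + (-exp(-I*pi/4)) + (I) + (exp(I*pi/4))] = 0/8 = 0
  <chi_1*chi_6, chi_1> = (1/8)[1*(1)*conj(1) + 1*(-exp(3*I*pi/4))*conj(exp(I*pi/4)) + 1*(-I)*conj(I) + 1*(exp(-3*I*pi/4))*conj(exp(3*I*pi/4)) + 1*(-1)*conj(-1) + 1*(-exp(-I*pi/4))*conj(exp(-3*I*pi/4)) + 1*(I)*conj(-I) + 1*(exp(I*pi/4))*conj(exp(-I*pi/4))]
      = (1/8)[(1) + (-I) + (-1) + (I) + (1) + (-I) + (-1) + (I)] = 0/8 = 0
  <chi_1*chi_6, chi_2> = (1/8)[1*(1)*conj(1) + 1*(-exp(3*I*pi/4))*conj(I) + 1*(-I)*conj(-1) + 1*(exp(-3*I*pi/4))*conj(-I) + 1*(-1)*conj(1) + 1*(-exp(-I*pi/4))*conj(I) + 1*(I)*conj(-1) + 1*(exp(I*pi/4))*conj(-I)]
      = (1/8)[(1) + (exp(-3*I*pi/4)) + (I) + (exp(-I*pi/4)) + (-1) + (exp(I*pi/4)) + (-I) + (exp(3*I*pi/4))] = 0/8 = 0
  <chi_1*chi_6, chi_3> = (1/8)[1*(1)*conj(1) + 1*(-exp(3*I*pi/4))*conj(exp(3*I*pi/4)) + 1*(-I)*conj(-I) + 1*(exp(-3*I*pi/4))*conj(exp(I*pi/4)) + 1*(-1)*conj(-1) + 1*(-exp(-I*pi/4))*conj(exp(-I*pi/4)) + 1*(I)*conj(I) + 1*(exp(I*pi/4))*conj(exp(-3*I*pi/4))]
      = (1/8)[(1) + (-1) + (1) + (-1) + (1) + (-1) + (1) + (-1)] = 0/8 = 0
  <chi_1*chi_6, chi_4> = (1/8)[1*(1)*conj(1) + 1*(-exp(3*I*pi/4))*conj(-1) + 1*(-I)*conj(1) + 1*(exp(-3*I*pi/4))*conj(-1) + 1*(-1)*conj(1) + 1*(-exp(-I*pi/4))*conj(-1) + 1*(I)*conj(1) + 1*(exp(I*pi/4))*conj(-1)]
      = (1/8)[(1) + (exp(3*I*pi/4)) + (-I) + (-exp(-3*I*pi/4)) + (-1) + (exp(-I*pi/4)) + (I) + (-exp(I*pi/4))] = 0/8 = 0
  <chi_1*chi_6, chi_5> = (1/8)[1*(1)*conj(1) + 1*(-exp(3*I*pi/4))*conj(exp(-3*I*pi/4)) + 1*(-I)*conj(I) + 1*(exp(-3*I*pi/4))*conj(exp(-I*pi/4)) + 1*(-1)*conj(-1) + 1*(-exp(-I*pi/4))*conj(exp(I*pi/4)) + 1*(I)*conj(-I) + 1*(exp(I*pi/4))*conj(exp(3*I*pi/4))]
      = (1/8)[(1) + (I) + (-1) + (-I) + (1) + (I) + (-1) + (-I)] = 0/8 = 0
  <chi_1*chi_6, chi_6> = (1/8)[1*(1)*conj(1) + 1*(-exp(3*I*pi/4))*conj(-I) + 1*(-I)*conj(-1) + 1*(exp(-3*I*pi/4))*conj(I) + 1*(-1)*conj(1) + 1*(-exp(-I*pi/4))*conj(-I) + 1*(I)*conj(-1) + 1*(exp(I*pi/4))*conj(I)]
      = (1/8)[(1) + (-exp(-3*I*pi/4)) + (I) + (-exp(-I*pi/4)) + (-1) + (-exp(I*pi/4)) + (-I) + (-exp(3*I*pi/4))] = 0/8 = 0
  <chi_1*chi_6, chi_7> = (1/8)[1*(1)*conj(1) + 1*(-exp(3*I*pi/4))*conj(exp(-I*pi/4)) + 1*(-I)*conj(-I) + 1*(exp(-3*I*pi/4))*conj(exp(-3*I*pi/4)) + 1*(-1)*conj(-1) + 1*(-exp(-I*pi/4))*conj(exp(3*I*pi/4)) + 1*(I)*conj(I) + 1*(exp(I*pi/4))*conj(exp(I*pi/4))]
      = (1/8)[(1) + (1) + (1) + (1) + (1) + (1) + (1) + (1)] = 8/8 = 1
(Exp terms are combined using exp(i*s)*conj(exp(i*t)) = exp(i*(s-t)), and sums of them are collapsed using the identity that for every m > 1 the m distinct m-th roots of unity sum to 0, e.g. 1 + exp(2*I*pi/3) + exp(-2*I*pi/3) = 0.)
Hence the multiplicities are chi_7: 1. Dimension check: dim(chi_1)*dim(chi_6) = 1*1 = 1 and sum (mult * dim) = 1*1 = 1.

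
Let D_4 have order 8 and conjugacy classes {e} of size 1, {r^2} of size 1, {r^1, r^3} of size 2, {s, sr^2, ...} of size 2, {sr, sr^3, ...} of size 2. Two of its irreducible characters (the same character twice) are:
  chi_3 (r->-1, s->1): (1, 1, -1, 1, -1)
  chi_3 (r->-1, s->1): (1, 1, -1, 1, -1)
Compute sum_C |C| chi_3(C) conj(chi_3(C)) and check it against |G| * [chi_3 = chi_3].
Sum = 8 = |G| = 8; so <chi_3, chi_3> = 1 (norm-1 confirms irreducibility).

Solution. Compute term by term over conjugacy classes (|C| * chi_3(C) * conj(chi_3(C))):
  1*(1)*conj(1) + 1*(1)*conj(1) + 2*(-1)*conj(-1) + 2*(1)*conj(1) + 2*(-1)*conj(-1)
  = (1) + (1) + (2) + (2) + (2)
  = 8.
Dividing by |G| = 8 gives 8/8 = 1, matching the row-orthogonality relation <chi_3, chi_3> = [chi_3 = chi_3].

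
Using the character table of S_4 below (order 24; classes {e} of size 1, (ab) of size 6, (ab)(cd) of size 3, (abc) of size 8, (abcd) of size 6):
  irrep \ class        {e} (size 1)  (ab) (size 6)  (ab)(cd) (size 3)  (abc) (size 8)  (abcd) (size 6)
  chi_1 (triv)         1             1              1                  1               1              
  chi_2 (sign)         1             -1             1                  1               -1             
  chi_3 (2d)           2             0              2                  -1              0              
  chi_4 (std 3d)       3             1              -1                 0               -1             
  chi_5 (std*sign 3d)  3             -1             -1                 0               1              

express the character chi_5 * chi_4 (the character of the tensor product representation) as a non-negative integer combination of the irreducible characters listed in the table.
chi_5 tensor chi_4 = chi_2 + chi_3 + chi_4 + chi_5 (all other irreducibles have multiplicity 0).

Reasoning: The character of a tensor product is the pointwise product (chi_5 * chi_4)(C) = chi_5(C) * chi_4(C):
  {e}: (3)*(3), (ab): (-1)*(1), (ab)(cd): (-1)*(-1), (abc): (0)*(0), (abcd): (1)*(-1)
so (chi_5 * chi_4) takes values
  {e} -> 9, (ab) -> -1, (ab)(cd) -> 1, (abc) -> 0, (abcd) -> -1.
Now take the inner product of this character with each irreducible chi from the table, <chi_5*chi_4, chi> = (1/24) sum_C |C| (chi_5*chi_4)(C) conj(chi(C)):
  <chi_5*chi_4, chi_1> = (1/24)[1*(9)*conj(1) + 6*(-1)*conj(1) + 3*(1)*conj(1) + 8*(0)*conj(1) + 6*(-1)*conj(1)]
      = (1/24)[(9) + (-6) + (3) + (0) + (-6)] = 0/24 = 0
  <chi_5*chi_4, chi_2> = (1/24)[1*(9)*conj(1) + 6*(-1)*conj(-1) + 3*(1)*conj(1) + 8*(0)*conj(1) + 6*(-1)*conj(-1)]
      = (1/24)[(9) + (6) + (3) + (0) + (6)] = 24/24 = 1
  <chi_5*chi_4, chi_3> = (1/24)[1*(9)*conj(2) + 6*(-1)*conj(0) + 3*(1)*conj(2) + 8*(0)*conj(-1) + 6*(-1)*conj(0)]
      = (1/24)[(18) + (0) + (6) + (0) + (0)] = 24/24 = 1
  <chi_5*chi_4, chi_4> = (1/24)[1*(9)*conj(3) + 6*(-1)*conj(1) + 3*(1)*conj(-1) + 8*(0)*conj(0) + 6*(-1)*conj(-1)]
      = (1/24)[(27) + (-6) + (-3) + (0) + (6)] = 24/24 = 1
  <chi_5*chi_4, chi_5> = (1/24)[1*(9)*conj(3) + 6*(-1)*conj(-1) + 3*(1)*conj(-1) + 8*(0)*conj(0) + 6*(-1)*conj(1)]
      = (1/24)[(27) + (6) + (-3) + (0) + (-6)] = 24/24 = 1
Hence the multiplicities are chi_2: 1, chi_3: 1, chi_4: 1, chi_5: 1. Dimension check: dim(chi_5)*dim(chi_4) = 3*3 = 9 and sum (mult * dim) = 1*1 + 1*2 + 1*3 + 1*3 = 9.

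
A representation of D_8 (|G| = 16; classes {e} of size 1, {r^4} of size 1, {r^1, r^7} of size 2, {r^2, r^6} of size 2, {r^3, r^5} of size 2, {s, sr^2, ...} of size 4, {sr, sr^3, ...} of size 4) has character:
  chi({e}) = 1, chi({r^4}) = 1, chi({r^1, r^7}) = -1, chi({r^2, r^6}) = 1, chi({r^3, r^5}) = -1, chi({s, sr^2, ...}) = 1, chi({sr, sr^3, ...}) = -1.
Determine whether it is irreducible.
Irreducible: <chi, chi> = 1.

Reasoning: <chi, chi> = (1/|G|) sum_C |C| * |chi(C)|^2 = (1/16)[1*|1|^2 + 1*|1|^2 + 2*|-1|^2 + 2*|1|^2 + 2*|-1|^2 + 4*|1|^2 + 4*|-1|^2]
  = (1/16)[(1) + (1) + (2) + (2) + (2) + (4) + (4)] = 16/16 = 1.
A character is irreducible iff <chi, chi> = 1, so this representation is irreducible.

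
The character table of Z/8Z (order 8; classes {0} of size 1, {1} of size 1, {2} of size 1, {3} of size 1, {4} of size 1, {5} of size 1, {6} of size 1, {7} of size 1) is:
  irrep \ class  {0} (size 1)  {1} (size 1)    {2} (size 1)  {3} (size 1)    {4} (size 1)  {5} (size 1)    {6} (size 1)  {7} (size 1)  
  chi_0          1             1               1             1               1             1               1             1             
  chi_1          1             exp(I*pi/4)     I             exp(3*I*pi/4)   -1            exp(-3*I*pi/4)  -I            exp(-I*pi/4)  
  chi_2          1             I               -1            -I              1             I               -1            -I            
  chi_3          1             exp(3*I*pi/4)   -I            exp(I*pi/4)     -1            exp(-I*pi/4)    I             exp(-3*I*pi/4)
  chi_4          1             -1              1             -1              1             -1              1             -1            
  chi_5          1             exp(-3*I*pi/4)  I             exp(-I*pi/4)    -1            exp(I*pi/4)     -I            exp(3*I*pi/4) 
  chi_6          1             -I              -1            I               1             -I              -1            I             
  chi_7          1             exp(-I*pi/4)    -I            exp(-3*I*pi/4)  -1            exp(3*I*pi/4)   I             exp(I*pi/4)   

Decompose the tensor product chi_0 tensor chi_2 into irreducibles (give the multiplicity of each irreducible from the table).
chi_0 tensor chi_2 = chi_2 (all other irreducibles have multiplicity 0).

Details: The character of a tensor product is the pointwise product (chi_0 * chi_2)(C) = chi_0(C) * chi_2(C):
  {0}: (1)*(1), {1}: (1)*(I), {2}: (1)*(-1), {3}: (1)*(-I), {4}: (1)*(1), {5}: (1)*(I), {6}: (1)*(-1), {7}: (1)*(-I)
so (chi_0 * chi_2) takes values
  {0} -> 1, {1} -> I, {2} -> -1, {3} -> -I, {4} -> 1, {5} -> I, {6} -> -1, {7} -> -I.
Now take the inner product of this character with each irreducible chi from the table, <chi_0*chi_2, chi> = (1/8) sum_C |C| (chi_0*chi_2)(C) conj(chi(C)):
  <chi_0*chi_2, chi_0> = (1/8)[1*(1)*conj(1) + 1*(I)*conj(1) + 1*(-1)*conj(1) + 1*(-I)*conj(1) + 1*(1)*conj(1) + 1*(I)*conj(1) + 1*(-1)*conj(1) + 1*(-I)*conj(1)]
      = (1/8)[(1) + (I) + (-1) + (-I) + (1) + (I) + (-1) + (-I)] = 0/8 = 0
  <chi_0*chi_2, chi_1> = (1/8)[1*(1)*conj(1) + 1*(I)*conj(exp(I*pi/4)) + 1*(-1)*conj(I) + 1*(-I)*conj(exp(3*I*pi/4)) + 1*(1)*conj(-1) + 1*(I)*conj(exp(-3*I*pi/4)) + 1*(-1)*conj(-I) + 1*(-I)*conj(exp(-I*pi/4))]
      = (1/8)[(1) + (exp(I*pi/4)) + (I) + (-exp(-I*pi/4)) + (-1) + (exp(-3*I*pi/4)) + (-I) + (-exp(3*I*pi/4))] = 0/8 = 0
  <chi_0*chi_2, chi_2> = (1/8)[1*(1)*conj(1) + 1*(I)*conj(I) + 1*(-1)*conj(-1) + 1*(-I)*conj(-I) + 1*(1)*conj(1) + 1*(I)*conj(I) + 1*(-1)*conj(-1) + 1*(-I)*conj(-I)]
      = (1/8)[(1) + (1) + (1) + (1) + (1) + (1) + (1) + (1)] = 8/8 = 1
  <chi_0*chi_2, chi_3> = (1/8)[1*(1)*conj(1) + 1*(I)*conj(exp(3*I*pi/4)) + 1*(-1)*conj(-I) + 1*(-I)*conj(exp(I*pi/4)) + 1*(1)*conj(-1) + 1*(I)*conj(exp(-I*pi/4)) + 1*(-1)*conj(I) + 1*(-I)*conj(exp(-3*I*pi/4))]
      = (1/8)[(1) + (exp(-I*pi/4)) + (-I) + (-exp(I*pi/4)) + (-1) + (exp(3*I*pi/4)) + (I) + (-exp(-3*I*pi/4))] = 0/8 = 0
  <chi_0*chi_2, chi_4> = (1/8)[1*(1)*conj(1) + 1*(I)*conj(-1) + 1*(-1)*conj(1) + 1*(-I)*conj(-1) + 1*(1)*conj(1) + 1*(I)*conj(-1) + 1*(-1)*conj(1) + 1*(-I)*conj(-1)]
      = (1/8)[(1) + (-I) + (-1) + (I) + (1) + (-I) + (-1) + (I)] = 0/8 = 0
  <chi_0*chi_2, chi_5> = (1/8)[1*(1)*conj(1) + 1*(I)*conj(exp(-3*I*pi/4)) + 1*(-1)*conj(I) + 1*(-I)*conj(exp(-I*pi/4)) + 1*(1)*conj(-1) + 1*(I)*conj(exp(I*pi/4)) + 1*(-1)*conj(-I) + 1*(-I)*conj(exp(3*I*pi/4))]
      = (1/8)[(1) + (exp(-3*I*pi/4)) + (I) + (-exp(3*I*pi/4)) + (-1) + (exp(I*pi/4)) + (-I) + (-exp(-I*pi/4))] = 0/8 = 0
  <chi_0*chi_2, chi_6> = (1/8)[1*(1)*conj(1) + 1*(I)*conj(-I) + 1*(-1)*conj(-1) + 1*(-I)*conj(I) + 1*(1)*conj(1) + 1*(I)*conj(-I) + 1*(-1)*conj(-1) + 1*(-I)*conj(I)]
      = (1/8)[(1) + (-1) + (1) + (-1) + (1) + (-1) + (1) + (-1)] = 0/8 = 0
  <chi_0*chi_2, chi_7> = (1/8)[1*(1)*conj(1) + 1*(I)*conj(exp(-I*pi/4)) + 1*(-1)*conj(-I) + 1*(-I)*conj(exp(-3*I*pi/4)) + 1*(1)*conj(-1) + 1*(I)*conj(exp(3*I*pi/4)) + 1*(-1)*conj(I) + 1*(-I)*conj(exp(I*pi/4))]
      = (1/8)[(1) + (exp(3*I*pi/4)) + (-I) + (-exp(-3*I*pi/4)) + (-1) + (exp(-I*pi/4)) + (I) + (-exp(I*pi/4))] = 0/8 = 0
(Exp terms are combined using exp(i*s)*conj(exp(i*t)) = exp(i*(s-t)), and sums of them are collapsed using the identity that for every m > 1 the m distinct m-th roots of unity sum to 0, e.g. 1 + exp(2*I*pi/3) + exp(-2*I*pi/3) = 0.)
Hence the multiplicities are chi_2: 1. Dimension check: dim(chi_0)*dim(chi_2) = 1*1 = 1 and sum (mult * dim) = 1*1 = 1.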